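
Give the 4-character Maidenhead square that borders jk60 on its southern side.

Latitude square 0; −1 → -1, wraps to 9, carry into field.
Latitude field K = 10; −1 → 9 = J.
The longitude characters are unchanged.

JJ69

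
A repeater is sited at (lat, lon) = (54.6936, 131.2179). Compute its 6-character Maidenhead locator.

Add 180° to longitude and 90° to latitude: 311.2179, 144.6936.
Field: lon ⌊311.2179/20⌋ = 15 → P; lat ⌊144.6936/10⌋ = 14 → O.
Square: lon ⌊11.2179/2⌋ = 5; lat ⌊4.6936/1⌋ = 4.
Subsquare: lon ⌊1.2179/0.0833333⌋ = 14 → o; lat ⌊0.6936/0.0416667⌋ = 16 → q.

PO54oq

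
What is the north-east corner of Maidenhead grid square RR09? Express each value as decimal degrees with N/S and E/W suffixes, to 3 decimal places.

Field R=17, R=17: +17·20° lon, +17·10° lat → SW at lon 160°, lat 80°.
Square 0, 9: +0·2° lon, +9·1° lat → SW at lon 160°, lat 89°.
Cell spans 2° lon × 1° lat. NE corner is SW corner plus one full cell.
latitude 90.000° N, longitude 162.000° E.

90.000° N, 162.000° E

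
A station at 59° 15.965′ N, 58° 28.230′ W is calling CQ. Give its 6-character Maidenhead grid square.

GO09sg

Offset from 180°W / 90°S: lon 121.5295°, lat 149.2661°.
Field: 121.5295/20 → 6 → G, 149.2661/10 → 14 → O; chars GO.
Square: 1.5295/2 → 0, 9.2661/1 → 9; chars 09.
Subsquare: 1.5295/0.0833333 → 18 → s, 0.2661/0.0416667 → 6 → g; chars sg.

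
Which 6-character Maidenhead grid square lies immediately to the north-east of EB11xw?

EB21ax

Longitude subsquare x = 23; +1 → 24, wraps to 0 = a, carry into square.
Longitude square 1; +1 → 2.
Latitude subsquare w = 22; +1 → 23 = x.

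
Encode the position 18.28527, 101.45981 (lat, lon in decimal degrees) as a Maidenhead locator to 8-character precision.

OK08rg58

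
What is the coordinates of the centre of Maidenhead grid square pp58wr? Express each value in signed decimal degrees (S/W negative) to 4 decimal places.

Field P=15, P=15: +15·20° lon, +15·10° lat → SW at lon 120°, lat 60°.
Square 5, 8: +5·2° lon, +8·1° lat → SW at lon 130°, lat 68°.
Subsquare w=22, r=17: +22·0.0833333° lon, +17·0.0416667° lat → SW at lon 131.833°, lat 68.7083°.
Cell spans 0.0833333° lon × 0.0416667° lat. Centre is SW corner plus half of each.
latitude 68.7292, longitude 131.8750.

68.7292, 131.8750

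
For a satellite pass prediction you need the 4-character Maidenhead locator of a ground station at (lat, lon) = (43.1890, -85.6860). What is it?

EN73

Shift to the Maidenhead origin (180°W, 90°S): lon 94.31, lat 133.19.
Field: lon ⌊94.31/20⌋ = 4 → E; lat ⌊133.19/10⌋ = 13 → N.
Square: lon ⌊14.31/2⌋ = 7; lat ⌊3.19/1⌋ = 3.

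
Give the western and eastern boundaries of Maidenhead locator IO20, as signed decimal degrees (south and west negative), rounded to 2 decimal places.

-16.00, -14.00

Field I=8, O=14: +8·20° lon, +14·10° lat → SW at lon -20°, lat 50°.
Square 2, 0: +2·2° lon, +0·1° lat → SW at lon -16°, lat 50°.
Cell spans 2° lon × 1° lat.
west -16.00, east -14.00.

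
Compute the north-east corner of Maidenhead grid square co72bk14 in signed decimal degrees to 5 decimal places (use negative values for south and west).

Field C=2, O=14: +2·20° lon, +14·10° lat → SW at lon -140°, lat 50°.
Square 7, 2: +7·2° lon, +2·1° lat → SW at lon -126°, lat 52°.
Subsquare b=1, k=10: +1·0.0833333° lon, +10·0.0416667° lat → SW at lon -125.917°, lat 52.4167°.
Extended square 1, 4: +1·0.00833333° lon, +4·0.00416667° lat → SW at lon -125.908°, lat 52.4333°.
Cell spans 0.00833333° lon × 0.00416667° lat. NE corner is SW corner plus one full cell.
latitude 52.43750, longitude -125.90000.

52.43750, -125.90000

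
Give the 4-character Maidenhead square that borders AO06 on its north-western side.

RO97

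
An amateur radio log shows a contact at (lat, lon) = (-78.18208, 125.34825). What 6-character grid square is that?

PB21qt

Offset from 180°W / 90°S: lon 305.3483°, lat 11.8179°.
Field: 305.3483/20 → 15 → P, 11.8179/10 → 1 → B; chars PB.
Square: 5.3483/2 → 2, 1.8179/1 → 1; chars 21.
Subsquare: 1.3483/0.0833333 → 16 → q, 0.8179/0.0416667 → 19 → t; chars qt.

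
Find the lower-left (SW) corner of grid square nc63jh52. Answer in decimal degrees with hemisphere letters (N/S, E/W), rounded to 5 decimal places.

Field N=13, C=2: +13·20° lon, +2·10° lat → SW at lon 80°, lat -70°.
Square 6, 3: +6·2° lon, +3·1° lat → SW at lon 92°, lat -67°.
Subsquare j=9, h=7: +9·0.0833333° lon, +7·0.0416667° lat → SW at lon 92.75°, lat -66.7083°.
Extended square 5, 2: +5·0.00833333° lon, +2·0.00416667° lat → SW at lon 92.7917°, lat -66.7°.
latitude 66.70000° S, longitude 92.79167° E.

66.70000° S, 92.79167° E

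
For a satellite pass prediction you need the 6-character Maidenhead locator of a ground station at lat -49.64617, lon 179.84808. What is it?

RE90wi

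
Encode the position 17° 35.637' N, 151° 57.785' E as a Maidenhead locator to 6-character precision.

Add 180° to longitude and 90° to latitude: 331.9631, 107.5940.
Field: 331.9631/20 → 16 → Q, 107.5940/10 → 10 → K; chars QK.
Square: 11.9631/2 → 5, 7.5940/1 → 7; chars 57.
Subsquare: 1.9631/0.0833333 → 23 → x, 0.5940/0.0416667 → 14 → o; chars xo.

QK57xo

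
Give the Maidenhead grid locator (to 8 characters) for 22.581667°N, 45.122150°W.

GL72kn59

Shift to the Maidenhead origin (180°W, 90°S): lon 134.87785, lat 112.58167.
Field (20°×10°, letters A–R): lon ⌊134.87785/20⌋ = 6 → G; lat ⌊112.58167/10⌋ = 11 → L.
Square (2°×1°, digits 0–9): lon ⌊14.87785/2⌋ = 7; lat ⌊2.58167/1⌋ = 2.
Subsquare (5′×2.5′, letters a–x): lon ⌊0.87785/0.0833333⌋ = 10 → k; lat ⌊0.58167/0.0416667⌋ = 13 → n.
Extended square (30″×15″, digits 0–9): lon ⌊0.04452/0.00833333⌋ = 5; lat ⌊0.04000/0.00416667⌋ = 9.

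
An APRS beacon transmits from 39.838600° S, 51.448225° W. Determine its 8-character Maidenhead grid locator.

GF40gd68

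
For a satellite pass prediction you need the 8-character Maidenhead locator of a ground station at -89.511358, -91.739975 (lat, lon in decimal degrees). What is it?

EA40dl17

Add 180° to longitude and 90° to latitude: 88.26002, 0.48864.
Field (20°×10°, letters A–R): lon ⌊88.26002/20⌋ = 4 → E; lat ⌊0.48864/10⌋ = 0 → A.
Square (2°×1°, digits 0–9): lon ⌊8.26002/2⌋ = 4; lat ⌊0.48864/1⌋ = 0.
Subsquare (5′×2.5′, letters a–x): lon ⌊0.26002/0.0833333⌋ = 3 → d; lat ⌊0.48864/0.0416667⌋ = 11 → l.
Extended square (30″×15″, digits 0–9): lon ⌊0.01002/0.00833333⌋ = 1; lat ⌊0.03031/0.00416667⌋ = 7.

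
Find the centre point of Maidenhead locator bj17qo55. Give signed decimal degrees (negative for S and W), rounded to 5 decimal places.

7.60625, -156.62083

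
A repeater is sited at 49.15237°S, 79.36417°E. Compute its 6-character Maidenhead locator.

ME90qu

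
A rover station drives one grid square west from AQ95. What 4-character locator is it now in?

Longitude square 9; −1 → 8.
The latitude characters are unchanged.

AQ85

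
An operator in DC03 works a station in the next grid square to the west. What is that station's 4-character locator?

Longitude square 0; −1 → -1, wraps to 9, carry into field.
Longitude field D = 3; −1 → 2 = C.
The latitude characters are unchanged.

CC93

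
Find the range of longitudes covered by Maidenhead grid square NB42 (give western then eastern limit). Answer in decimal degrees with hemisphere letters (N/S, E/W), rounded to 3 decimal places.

88.000° E, 90.000° E

Field N=13, B=1: +13·20° lon, +1·10° lat → SW at lon 80°, lat -80°.
Square 4, 2: +4·2° lon, +2·1° lat → SW at lon 88°, lat -78°.
Cell spans 2° lon × 1° lat.
west 88.000° E, east 90.000° E.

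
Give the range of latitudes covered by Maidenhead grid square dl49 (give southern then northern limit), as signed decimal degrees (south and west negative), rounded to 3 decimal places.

29.000, 30.000

Field D=3, L=11: +3·20° lon, +11·10° lat → SW at lon -120°, lat 20°.
Square 4, 9: +4·2° lon, +9·1° lat → SW at lon -112°, lat 29°.
Cell spans 2° lon × 1° lat.
south 29.000, north 30.000.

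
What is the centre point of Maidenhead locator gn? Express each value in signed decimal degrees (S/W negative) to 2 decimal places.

Field G=6, N=13: +6·20° lon, +13·10° lat → SW at lon -60°, lat 40°.
Cell spans 20° lon × 10° lat. Centre is SW corner plus half of each.
latitude 45.00, longitude -50.00.

45.00, -50.00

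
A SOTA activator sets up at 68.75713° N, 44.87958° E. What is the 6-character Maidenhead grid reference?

Offset from 180°W / 90°S: lon 224.8796°, lat 158.7571°.
Field (20°×10°, letters A–R): 224.8796/20 → 11 → L, 158.7571/10 → 15 → P; chars LP.
Square (2°×1°, digits 0–9): 4.8796/2 → 2, 8.7571/1 → 8; chars 28.
Subsquare (5′×2.5′, letters a–x): 0.8796/0.0833333 → 10 → k, 0.7571/0.0416667 → 18 → s; chars ks.

LP28ks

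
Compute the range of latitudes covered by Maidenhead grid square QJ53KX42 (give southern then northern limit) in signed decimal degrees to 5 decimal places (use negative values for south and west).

3.96667, 3.97083

Field Q=16, J=9: +16·20° lon, +9·10° lat → SW at lon 140°, lat 0°.
Square 5, 3: +5·2° lon, +3·1° lat → SW at lon 150°, lat 3°.
Subsquare k=10, x=23: +10·0.0833333° lon, +23·0.0416667° lat → SW at lon 150.833°, lat 3.95833°.
Extended square 4, 2: +4·0.00833333° lon, +2·0.00416667° lat → SW at lon 150.867°, lat 3.96667°.
Cell spans 0.00833333° lon × 0.00416667° lat.
south 3.96667, north 3.97083.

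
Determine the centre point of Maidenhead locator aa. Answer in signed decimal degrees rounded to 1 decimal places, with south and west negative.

-85.0, -170.0

Field A=0, A=0: +0·20° lon, +0·10° lat → SW at lon -180°, lat -90°.
Cell spans 20° lon × 10° lat. Centre is SW corner plus half of each.
latitude -85.0, longitude -170.0.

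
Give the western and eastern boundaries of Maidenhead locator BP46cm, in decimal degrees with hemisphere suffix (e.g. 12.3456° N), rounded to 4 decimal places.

Field B=1, P=15: +1·20° lon, +15·10° lat → SW at lon -160°, lat 60°.
Square 4, 6: +4·2° lon, +6·1° lat → SW at lon -152°, lat 66°.
Subsquare c=2, m=12: +2·0.0833333° lon, +12·0.0416667° lat → SW at lon -151.833°, lat 66.5°.
Cell spans 0.0833333° lon × 0.0416667° lat.
west 151.8333° W, east 151.7500° W.

151.8333° W, 151.7500° W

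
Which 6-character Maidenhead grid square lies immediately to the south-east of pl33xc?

PL43ab

Longitude subsquare x = 23; +1 → 24, wraps to 0 = a, carry into square.
Longitude square 3; +1 → 4.
Latitude subsquare c = 2; −1 → 1 = b.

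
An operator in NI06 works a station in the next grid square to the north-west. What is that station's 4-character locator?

MI97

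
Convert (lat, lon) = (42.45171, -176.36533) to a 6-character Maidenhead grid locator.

Shift to the Maidenhead origin (180°W, 90°S): lon 3.6347, lat 132.4517.
Field: 3.6347/20 → 0 → A, 132.4517/10 → 13 → N; chars AN.
Square: 3.6347/2 → 1, 2.4517/1 → 2; chars 12.
Subsquare: 1.6347/0.0833333 → 19 → t, 0.4517/0.0416667 → 10 → k; chars tk.

AN12tk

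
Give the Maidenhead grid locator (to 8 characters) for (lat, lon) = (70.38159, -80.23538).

EQ90vj11

Offset from 180°W / 90°S: lon 99.76462°, lat 160.38159°.
Field: lon ⌊99.76462/20⌋ = 4 → E; lat ⌊160.38159/10⌋ = 16 → Q.
Square: lon ⌊19.76462/2⌋ = 9; lat ⌊0.38159/1⌋ = 0.
Subsquare: lon ⌊1.76462/0.0833333⌋ = 21 → v; lat ⌊0.38159/0.0416667⌋ = 9 → j.
Extended square: lon ⌊0.01462/0.00833333⌋ = 1; lat ⌊0.00659/0.00416667⌋ = 1.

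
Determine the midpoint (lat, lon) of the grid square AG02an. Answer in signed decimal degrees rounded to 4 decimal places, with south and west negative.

Field A=0, G=6: +0·20° lon, +6·10° lat → SW at lon -180°, lat -30°.
Square 0, 2: +0·2° lon, +2·1° lat → SW at lon -180°, lat -28°.
Subsquare a=0, n=13: +0·0.0833333° lon, +13·0.0416667° lat → SW at lon -180°, lat -27.4583°.
Cell spans 0.0833333° lon × 0.0416667° lat. Centre is SW corner plus half of each.
latitude -27.4375, longitude -179.9583.

-27.4375, -179.9583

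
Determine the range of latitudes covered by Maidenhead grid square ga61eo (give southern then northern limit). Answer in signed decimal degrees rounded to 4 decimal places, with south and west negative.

-88.4167, -88.3750

Field G=6, A=0: +6·20° lon, +0·10° lat → SW at lon -60°, lat -90°.
Square 6, 1: +6·2° lon, +1·1° lat → SW at lon -48°, lat -89°.
Subsquare e=4, o=14: +4·0.0833333° lon, +14·0.0416667° lat → SW at lon -47.6667°, lat -88.4167°.
Cell spans 0.0833333° lon × 0.0416667° lat.
south -88.4167, north -88.3750.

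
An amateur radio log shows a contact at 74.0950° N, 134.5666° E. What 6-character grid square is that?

PQ74gc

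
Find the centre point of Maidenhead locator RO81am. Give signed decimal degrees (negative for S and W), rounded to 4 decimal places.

51.5208, 176.0417

Field R=17, O=14: +17·20° lon, +14·10° lat → SW at lon 160°, lat 50°.
Square 8, 1: +8·2° lon, +1·1° lat → SW at lon 176°, lat 51°.
Subsquare a=0, m=12: +0·0.0833333° lon, +12·0.0416667° lat → SW at lon 176°, lat 51.5°.
Cell spans 0.0833333° lon × 0.0416667° lat. Centre is SW corner plus half of each.
latitude 51.5208, longitude 176.0417.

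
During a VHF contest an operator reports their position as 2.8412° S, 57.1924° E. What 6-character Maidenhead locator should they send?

Add 180° to longitude and 90° to latitude: 237.1924, 87.1588.
Field: lon ⌊237.1924/20⌋ = 11 → L; lat ⌊87.1588/10⌋ = 8 → I.
Square: lon ⌊17.1924/2⌋ = 8; lat ⌊7.1588/1⌋ = 7.
Subsquare: lon ⌊1.1924/0.0833333⌋ = 14 → o; lat ⌊0.1588/0.0416667⌋ = 3 → d.

LI87od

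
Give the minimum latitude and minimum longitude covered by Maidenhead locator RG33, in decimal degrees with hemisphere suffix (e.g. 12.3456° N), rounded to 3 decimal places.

Field R=17, G=6: +17·20° lon, +6·10° lat → SW at lon 160°, lat -30°.
Square 3, 3: +3·2° lon, +3·1° lat → SW at lon 166°, lat -27°.
latitude 27.000° S, longitude 166.000° E.

27.000° S, 166.000° E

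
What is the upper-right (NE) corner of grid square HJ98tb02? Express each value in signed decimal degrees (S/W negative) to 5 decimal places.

8.05417, -20.40833

Field H=7, J=9: +7·20° lon, +9·10° lat → SW at lon -40°, lat 0°.
Square 9, 8: +9·2° lon, +8·1° lat → SW at lon -22°, lat 8°.
Subsquare t=19, b=1: +19·0.0833333° lon, +1·0.0416667° lat → SW at lon -20.4167°, lat 8.04167°.
Extended square 0, 2: +0·0.00833333° lon, +2·0.00416667° lat → SW at lon -20.4167°, lat 8.05°.
Cell spans 0.00833333° lon × 0.00416667° lat. NE corner is SW corner plus one full cell.
latitude 8.05417, longitude -20.40833.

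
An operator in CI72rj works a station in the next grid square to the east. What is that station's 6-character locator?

CI72sj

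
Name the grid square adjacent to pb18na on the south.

Latitude subsquare a = 0; −1 → -1, wraps to 23 = x, carry into square.
Latitude square 8; −1 → 7.
The longitude characters are unchanged.

PB17nx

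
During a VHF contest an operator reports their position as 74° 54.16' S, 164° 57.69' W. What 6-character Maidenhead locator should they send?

Add 180° to longitude and 90° to latitude: 15.0385, 15.0973.
Field: 15.0385/20 → 0 → A, 15.0973/10 → 1 → B; chars AB.
Square: 15.0385/2 → 7, 5.0973/1 → 5; chars 75.
Subsquare: 1.0385/0.0833333 → 12 → m, 0.0973/0.0416667 → 2 → c; chars mc.

AB75mc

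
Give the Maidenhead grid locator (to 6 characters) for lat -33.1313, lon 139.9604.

Add 180° to longitude and 90° to latitude: 319.9604, 56.8687.
Field: 319.9604/20 → 15 → P, 56.8687/10 → 5 → F; chars PF.
Square: 19.9604/2 → 9, 6.8687/1 → 6; chars 96.
Subsquare: 1.9604/0.0833333 → 23 → x, 0.8687/0.0416667 → 20 → u; chars xu.

PF96xu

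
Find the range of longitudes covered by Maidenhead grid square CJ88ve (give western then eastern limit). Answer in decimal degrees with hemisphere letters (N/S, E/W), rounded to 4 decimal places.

Field C=2, J=9: +2·20° lon, +9·10° lat → SW at lon -140°, lat 0°.
Square 8, 8: +8·2° lon, +8·1° lat → SW at lon -124°, lat 8°.
Subsquare v=21, e=4: +21·0.0833333° lon, +4·0.0416667° lat → SW at lon -122.25°, lat 8.16667°.
Cell spans 0.0833333° lon × 0.0416667° lat.
west 122.2500° W, east 122.1667° W.

122.2500° W, 122.1667° W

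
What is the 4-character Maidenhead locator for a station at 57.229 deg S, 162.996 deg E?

Shift to the Maidenhead origin (180°W, 90°S): lon 343.00, lat 32.77.
Field: lon ⌊343.00/20⌋ = 17 → R; lat ⌊32.77/10⌋ = 3 → D.
Square: lon ⌊3.00/2⌋ = 1; lat ⌊2.77/1⌋ = 2.

RD12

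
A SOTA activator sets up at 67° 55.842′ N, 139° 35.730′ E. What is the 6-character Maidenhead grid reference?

Offset from 180°W / 90°S: lon 319.5955°, lat 157.9307°.
Field: 319.5955/20 → 15 → P, 157.9307/10 → 15 → P; chars PP.
Square: 19.5955/2 → 9, 7.9307/1 → 7; chars 97.
Subsquare: 1.5955/0.0833333 → 19 → t, 0.9307/0.0416667 → 22 → w; chars tw.

PP97tw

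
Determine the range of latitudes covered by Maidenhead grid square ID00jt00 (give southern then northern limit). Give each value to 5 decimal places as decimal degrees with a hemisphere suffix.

Field I=8, D=3: +8·20° lon, +3·10° lat → SW at lon -20°, lat -60°.
Square 0, 0: +0·2° lon, +0·1° lat → SW at lon -20°, lat -60°.
Subsquare j=9, t=19: +9·0.0833333° lon, +19·0.0416667° lat → SW at lon -19.25°, lat -59.2083°.
Extended square 0, 0: +0·0.00833333° lon, +0·0.00416667° lat → SW at lon -19.25°, lat -59.2083°.
Cell spans 0.00833333° lon × 0.00416667° lat.
south 59.20833° S, north 59.20417° S.

59.20833° S, 59.20417° S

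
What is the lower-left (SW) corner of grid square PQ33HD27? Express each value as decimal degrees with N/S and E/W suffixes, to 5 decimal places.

73.15417° N, 126.60000° E

Field P=15, Q=16: +15·20° lon, +16·10° lat → SW at lon 120°, lat 70°.
Square 3, 3: +3·2° lon, +3·1° lat → SW at lon 126°, lat 73°.
Subsquare h=7, d=3: +7·0.0833333° lon, +3·0.0416667° lat → SW at lon 126.583°, lat 73.125°.
Extended square 2, 7: +2·0.00833333° lon, +7·0.00416667° lat → SW at lon 126.6°, lat 73.1542°.
latitude 73.15417° N, longitude 126.60000° E.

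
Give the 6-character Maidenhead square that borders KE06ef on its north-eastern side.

Longitude subsquare e = 4; +1 → 5 = f.
Latitude subsquare f = 5; +1 → 6 = g.

KE06fg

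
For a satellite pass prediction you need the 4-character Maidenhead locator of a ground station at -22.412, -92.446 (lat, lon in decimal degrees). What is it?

Offset from 180°W / 90°S: lon 87.55°, lat 67.59°.
Field: 87.55/20 → 4 → E, 67.59/10 → 6 → G; chars EG.
Square: 7.55/2 → 3, 7.59/1 → 7; chars 37.

EG37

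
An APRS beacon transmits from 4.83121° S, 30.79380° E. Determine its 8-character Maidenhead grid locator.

Add 180° to longitude and 90° to latitude: 210.79380, 85.16879.
Field: 210.79380/20 → 10 → K, 85.16879/10 → 8 → I; chars KI.
Square: 10.79380/2 → 5, 5.16879/1 → 5; chars 55.
Subsquare: 0.79380/0.0833333 → 9 → j, 0.16879/0.0416667 → 4 → e; chars je.
Extended square: 0.04380/0.00833333 → 5, 0.00212/0.00416667 → 0; chars 50.

KI55je50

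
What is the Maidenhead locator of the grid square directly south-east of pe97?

Longitude square 9; +1 → 10, wraps to 0, carry into field.
Longitude field P = 15; +1 → 16 = Q.
Latitude square 7; −1 → 6.

QE06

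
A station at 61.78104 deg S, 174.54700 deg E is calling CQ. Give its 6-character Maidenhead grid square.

RC78gf

Offset from 180°W / 90°S: lon 354.5470°, lat 28.2190°.
Field: 354.5470/20 → 17 → R, 28.2190/10 → 2 → C; chars RC.
Square: 14.5470/2 → 7, 8.2190/1 → 8; chars 78.
Subsquare: 0.5470/0.0833333 → 6 → g, 0.2190/0.0416667 → 5 → f; chars gf.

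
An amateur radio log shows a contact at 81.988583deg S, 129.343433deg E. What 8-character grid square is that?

PA48qa12

Shift to the Maidenhead origin (180°W, 90°S): lon 309.34343, lat 8.01142.
Field: 309.34343/20 → 15 → P, 8.01142/10 → 0 → A; chars PA.
Square: 9.34343/2 → 4, 8.01142/1 → 8; chars 48.
Subsquare: 1.34343/0.0833333 → 16 → q, 0.01142/0.0416667 → 0 → a; chars qa.
Extended square: 0.01010/0.00833333 → 1, 0.01142/0.00416667 → 2; chars 12.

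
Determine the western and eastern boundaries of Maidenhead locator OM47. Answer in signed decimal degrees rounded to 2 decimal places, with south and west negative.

Field O=14, M=12: +14·20° lon, +12·10° lat → SW at lon 100°, lat 30°.
Square 4, 7: +4·2° lon, +7·1° lat → SW at lon 108°, lat 37°.
Cell spans 2° lon × 1° lat.
west 108.00, east 110.00.

108.00, 110.00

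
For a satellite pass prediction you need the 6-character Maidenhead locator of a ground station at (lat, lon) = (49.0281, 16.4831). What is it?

Offset from 180°W / 90°S: lon 196.4831°, lat 139.0281°.
Field (20°×10°, letters A–R): 196.4831/20 → 9 → J, 139.0281/10 → 13 → N; chars JN.
Square (2°×1°, digits 0–9): 16.4831/2 → 8, 9.0281/1 → 9; chars 89.
Subsquare (5′×2.5′, letters a–x): 0.4831/0.0833333 → 5 → f, 0.0281/0.0416667 → 0 → a; chars fa.

JN89fa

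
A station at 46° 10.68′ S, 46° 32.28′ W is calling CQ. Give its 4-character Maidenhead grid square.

GE63

Shift to the Maidenhead origin (180°W, 90°S): lon 133.46, lat 43.82.
Field (20°×10°, letters A–R): 133.46/20 → 6 → G, 43.82/10 → 4 → E; chars GE.
Square (2°×1°, digits 0–9): 13.46/2 → 6, 3.82/1 → 3; chars 63.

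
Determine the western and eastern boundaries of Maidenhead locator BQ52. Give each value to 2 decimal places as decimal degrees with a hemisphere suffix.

150.00° W, 148.00° W

Field B=1, Q=16: +1·20° lon, +16·10° lat → SW at lon -160°, lat 70°.
Square 5, 2: +5·2° lon, +2·1° lat → SW at lon -150°, lat 72°.
Cell spans 2° lon × 1° lat.
west 150.00° W, east 148.00° W.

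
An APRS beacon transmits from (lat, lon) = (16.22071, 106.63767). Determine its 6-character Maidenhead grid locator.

OK36hf

Add 180° to longitude and 90° to latitude: 286.6377, 106.2207.
Field: 286.6377/20 → 14 → O, 106.2207/10 → 10 → K; chars OK.
Square: 6.6377/2 → 3, 6.2207/1 → 6; chars 36.
Subsquare: 0.6377/0.0833333 → 7 → h, 0.2207/0.0416667 → 5 → f; chars hf.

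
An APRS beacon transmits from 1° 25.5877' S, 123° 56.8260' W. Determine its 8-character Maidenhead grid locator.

CI88an67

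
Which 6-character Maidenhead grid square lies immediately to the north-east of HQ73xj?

Longitude subsquare x = 23; +1 → 24, wraps to 0 = a, carry into square.
Longitude square 7; +1 → 8.
Latitude subsquare j = 9; +1 → 10 = k.

HQ83ak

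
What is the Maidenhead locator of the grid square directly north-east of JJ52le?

JJ52mf

Longitude subsquare l = 11; +1 → 12 = m.
Latitude subsquare e = 4; +1 → 5 = f.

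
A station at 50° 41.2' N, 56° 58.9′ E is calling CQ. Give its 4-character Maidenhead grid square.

LO80

Shift to the Maidenhead origin (180°W, 90°S): lon 236.98, lat 140.69.
Field (20°×10°, letters A–R): 236.98/20 → 11 → L, 140.69/10 → 14 → O; chars LO.
Square (2°×1°, digits 0–9): 16.98/2 → 8, 0.69/1 → 0; chars 80.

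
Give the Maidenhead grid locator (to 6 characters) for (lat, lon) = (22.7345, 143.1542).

QL12nr

Shift to the Maidenhead origin (180°W, 90°S): lon 323.1542, lat 112.7345.
Field (20°×10°, letters A–R): 323.1542/20 → 16 → Q, 112.7345/10 → 11 → L; chars QL.
Square (2°×1°, digits 0–9): 3.1542/2 → 1, 2.7345/1 → 2; chars 12.
Subsquare (5′×2.5′, letters a–x): 1.1542/0.0833333 → 13 → n, 0.7345/0.0416667 → 17 → r; chars nr.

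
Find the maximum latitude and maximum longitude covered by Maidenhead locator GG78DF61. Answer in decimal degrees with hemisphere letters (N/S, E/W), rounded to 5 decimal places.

21.78333° S, 45.69167° W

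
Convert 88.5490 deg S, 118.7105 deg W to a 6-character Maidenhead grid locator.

Add 180° to longitude and 90° to latitude: 61.2895, 1.4510.
Field (20°×10°, letters A–R): lon ⌊61.2895/20⌋ = 3 → D; lat ⌊1.4510/10⌋ = 0 → A.
Square (2°×1°, digits 0–9): lon ⌊1.2895/2⌋ = 0; lat ⌊1.4510/1⌋ = 1.
Subsquare (5′×2.5′, letters a–x): lon ⌊1.2895/0.0833333⌋ = 15 → p; lat ⌊0.4510/0.0416667⌋ = 10 → k.

DA01pk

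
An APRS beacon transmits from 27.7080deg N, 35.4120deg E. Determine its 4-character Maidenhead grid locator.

KL77

Shift to the Maidenhead origin (180°W, 90°S): lon 215.41, lat 117.71.
Field: 215.41/20 → 10 → K, 117.71/10 → 11 → L; chars KL.
Square: 15.41/2 → 7, 7.71/1 → 7; chars 77.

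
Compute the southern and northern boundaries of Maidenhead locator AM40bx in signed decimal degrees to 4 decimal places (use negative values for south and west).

30.9583, 31.0000

Field A=0, M=12: +0·20° lon, +12·10° lat → SW at lon -180°, lat 30°.
Square 4, 0: +4·2° lon, +0·1° lat → SW at lon -172°, lat 30°.
Subsquare b=1, x=23: +1·0.0833333° lon, +23·0.0416667° lat → SW at lon -171.917°, lat 30.9583°.
Cell spans 0.0833333° lon × 0.0416667° lat.
south 30.9583, north 31.0000.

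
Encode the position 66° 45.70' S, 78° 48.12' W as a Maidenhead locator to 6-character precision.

FC03of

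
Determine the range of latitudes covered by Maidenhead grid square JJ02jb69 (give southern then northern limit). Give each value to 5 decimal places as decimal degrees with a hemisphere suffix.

2.07917° N, 2.08333° N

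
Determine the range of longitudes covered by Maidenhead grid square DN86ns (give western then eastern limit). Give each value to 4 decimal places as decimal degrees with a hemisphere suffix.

102.9167° W, 102.8333° W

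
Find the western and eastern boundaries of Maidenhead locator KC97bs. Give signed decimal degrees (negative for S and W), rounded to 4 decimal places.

38.0833, 38.1667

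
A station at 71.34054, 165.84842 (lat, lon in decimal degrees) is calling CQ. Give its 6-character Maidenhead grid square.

RQ21wi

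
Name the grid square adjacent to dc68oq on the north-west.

Longitude subsquare o = 14; −1 → 13 = n.
Latitude subsquare q = 16; +1 → 17 = r.

DC68nr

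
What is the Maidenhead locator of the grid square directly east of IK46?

Longitude square 4; +1 → 5.
The latitude characters are unchanged.

IK56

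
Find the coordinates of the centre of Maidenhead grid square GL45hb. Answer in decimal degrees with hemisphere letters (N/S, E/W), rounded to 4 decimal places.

25.0625° N, 51.3750° W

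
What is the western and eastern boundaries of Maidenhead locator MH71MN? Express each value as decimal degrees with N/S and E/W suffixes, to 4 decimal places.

75.0000° E, 75.0833° E

Field M=12, H=7: +12·20° lon, +7·10° lat → SW at lon 60°, lat -20°.
Square 7, 1: +7·2° lon, +1·1° lat → SW at lon 74°, lat -19°.
Subsquare m=12, n=13: +12·0.0833333° lon, +13·0.0416667° lat → SW at lon 75°, lat -18.4583°.
Cell spans 0.0833333° lon × 0.0416667° lat.
west 75.0000° E, east 75.0833° E.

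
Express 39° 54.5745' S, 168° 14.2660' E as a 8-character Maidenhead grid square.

Add 180° to longitude and 90° to latitude: 348.23777, 50.09043.
Field (20°×10°, letters A–R): lon ⌊348.23777/20⌋ = 17 → R; lat ⌊50.09043/10⌋ = 5 → F.
Square (2°×1°, digits 0–9): lon ⌊8.23777/2⌋ = 4; lat ⌊0.09043/1⌋ = 0.
Subsquare (5′×2.5′, letters a–x): lon ⌊0.23777/0.0833333⌋ = 2 → c; lat ⌊0.09043/0.0416667⌋ = 2 → c.
Extended square (30″×15″, digits 0–9): lon ⌊0.07110/0.00833333⌋ = 8; lat ⌊0.00709/0.00416667⌋ = 1.

RF40cc81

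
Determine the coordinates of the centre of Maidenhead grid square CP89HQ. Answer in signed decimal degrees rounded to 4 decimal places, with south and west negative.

Field C=2, P=15: +2·20° lon, +15·10° lat → SW at lon -140°, lat 60°.
Square 8, 9: +8·2° lon, +9·1° lat → SW at lon -124°, lat 69°.
Subsquare h=7, q=16: +7·0.0833333° lon, +16·0.0416667° lat → SW at lon -123.417°, lat 69.6667°.
Cell spans 0.0833333° lon × 0.0416667° lat. Centre is SW corner plus half of each.
latitude 69.6875, longitude -123.3750.

69.6875, -123.3750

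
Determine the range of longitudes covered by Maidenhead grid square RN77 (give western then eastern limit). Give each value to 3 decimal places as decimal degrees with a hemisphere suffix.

Field R=17, N=13: +17·20° lon, +13·10° lat → SW at lon 160°, lat 40°.
Square 7, 7: +7·2° lon, +7·1° lat → SW at lon 174°, lat 47°.
Cell spans 2° lon × 1° lat.
west 174.000° E, east 176.000° E.

174.000° E, 176.000° E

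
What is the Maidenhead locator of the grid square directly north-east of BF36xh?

BF46ai

Longitude subsquare x = 23; +1 → 24, wraps to 0 = a, carry into square.
Longitude square 3; +1 → 4.
Latitude subsquare h = 7; +1 → 8 = i.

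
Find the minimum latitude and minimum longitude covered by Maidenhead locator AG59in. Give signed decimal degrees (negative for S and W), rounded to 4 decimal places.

-20.4583, -169.3333

Field A=0, G=6: +0·20° lon, +6·10° lat → SW at lon -180°, lat -30°.
Square 5, 9: +5·2° lon, +9·1° lat → SW at lon -170°, lat -21°.
Subsquare i=8, n=13: +8·0.0833333° lon, +13·0.0416667° lat → SW at lon -169.333°, lat -20.4583°.
latitude -20.4583, longitude -169.3333.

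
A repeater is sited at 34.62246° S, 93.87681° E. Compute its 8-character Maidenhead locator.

Add 180° to longitude and 90° to latitude: 273.87681, 55.37754.
Field (20°×10°, letters A–R): lon ⌊273.87681/20⌋ = 13 → N; lat ⌊55.37754/10⌋ = 5 → F.
Square (2°×1°, digits 0–9): lon ⌊13.87681/2⌋ = 6; lat ⌊5.37754/1⌋ = 5.
Subsquare (5′×2.5′, letters a–x): lon ⌊1.87681/0.0833333⌋ = 22 → w; lat ⌊0.37754/0.0416667⌋ = 9 → j.
Extended square (30″×15″, digits 0–9): lon ⌊0.04348/0.00833333⌋ = 5; lat ⌊0.00254/0.00416667⌋ = 0.

NF65wj50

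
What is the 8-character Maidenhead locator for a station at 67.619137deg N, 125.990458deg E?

Shift to the Maidenhead origin (180°W, 90°S): lon 305.99046, lat 157.61914.
Field: 305.99046/20 → 15 → P, 157.61914/10 → 15 → P; chars PP.
Square: 5.99046/2 → 2, 7.61914/1 → 7; chars 27.
Subsquare: 1.99046/0.0833333 → 23 → x, 0.61914/0.0416667 → 14 → o; chars xo.
Extended square: 0.07379/0.00833333 → 8, 0.03580/0.00416667 → 8; chars 88.

PP27xo88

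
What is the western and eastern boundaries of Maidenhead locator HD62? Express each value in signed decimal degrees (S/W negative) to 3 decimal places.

-28.000, -26.000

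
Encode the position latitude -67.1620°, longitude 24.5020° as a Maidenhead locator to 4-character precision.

Shift to the Maidenhead origin (180°W, 90°S): lon 204.50, lat 22.84.
Field: 204.50/20 → 10 → K, 22.84/10 → 2 → C; chars KC.
Square: 4.50/2 → 2, 2.84/1 → 2; chars 22.

KC22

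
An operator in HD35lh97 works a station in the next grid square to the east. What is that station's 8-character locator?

Longitude extended square 9; +1 → 10, wraps to 0, carry into subsquare.
Longitude subsquare l = 11; +1 → 12 = m.
The latitude characters are unchanged.

HD35mh07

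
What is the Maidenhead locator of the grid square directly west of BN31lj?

BN31kj

Longitude subsquare l = 11; −1 → 10 = k.
The latitude characters are unchanged.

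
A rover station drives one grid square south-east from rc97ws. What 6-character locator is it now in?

Longitude subsquare w = 22; +1 → 23 = x.
Latitude subsquare s = 18; −1 → 17 = r.

RC97xr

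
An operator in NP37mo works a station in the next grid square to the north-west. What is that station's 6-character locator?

NP37lp

Longitude subsquare m = 12; −1 → 11 = l.
Latitude subsquare o = 14; +1 → 15 = p.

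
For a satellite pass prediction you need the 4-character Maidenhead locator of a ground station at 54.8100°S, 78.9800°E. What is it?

MD95

Add 180° to longitude and 90° to latitude: 258.98, 35.19.
Field: lon ⌊258.98/20⌋ = 12 → M; lat ⌊35.19/10⌋ = 3 → D.
Square: lon ⌊18.98/2⌋ = 9; lat ⌊5.19/1⌋ = 5.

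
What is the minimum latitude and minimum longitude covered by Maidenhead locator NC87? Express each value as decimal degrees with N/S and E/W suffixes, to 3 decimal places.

Field N=13, C=2: +13·20° lon, +2·10° lat → SW at lon 80°, lat -70°.
Square 8, 7: +8·2° lon, +7·1° lat → SW at lon 96°, lat -63°.
latitude 63.000° S, longitude 96.000° E.

63.000° S, 96.000° E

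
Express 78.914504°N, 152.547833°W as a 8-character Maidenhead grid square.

Offset from 180°W / 90°S: lon 27.45217°, lat 168.91450°.
Field: lon ⌊27.45217/20⌋ = 1 → B; lat ⌊168.91450/10⌋ = 16 → Q.
Square: lon ⌊7.45217/2⌋ = 3; lat ⌊8.91450/1⌋ = 8.
Subsquare: lon ⌊1.45217/0.0833333⌋ = 17 → r; lat ⌊0.91450/0.0416667⌋ = 21 → v.
Extended square: lon ⌊0.03550/0.00833333⌋ = 4; lat ⌊0.03950/0.00416667⌋ = 9.

BQ38rv49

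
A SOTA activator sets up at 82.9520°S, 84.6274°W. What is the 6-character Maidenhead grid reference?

Add 180° to longitude and 90° to latitude: 95.3726, 7.0480.
Field: 95.3726/20 → 4 → E, 7.0480/10 → 0 → A; chars EA.
Square: 15.3726/2 → 7, 7.0480/1 → 7; chars 77.
Subsquare: 1.3726/0.0833333 → 16 → q, 0.0480/0.0416667 → 1 → b; chars qb.

EA77qb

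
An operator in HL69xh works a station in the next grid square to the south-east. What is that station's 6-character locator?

HL79ag

Longitude subsquare x = 23; +1 → 24, wraps to 0 = a, carry into square.
Longitude square 6; +1 → 7.
Latitude subsquare h = 7; −1 → 6 = g.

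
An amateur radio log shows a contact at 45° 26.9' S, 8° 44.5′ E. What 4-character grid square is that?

JE44

Offset from 180°W / 90°S: lon 188.74°, lat 44.55°.
Field: lon ⌊188.74/20⌋ = 9 → J; lat ⌊44.55/10⌋ = 4 → E.
Square: lon ⌊8.74/2⌋ = 4; lat ⌊4.55/1⌋ = 4.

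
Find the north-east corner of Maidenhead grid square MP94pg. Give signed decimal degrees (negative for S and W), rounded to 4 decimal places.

64.2917, 79.3333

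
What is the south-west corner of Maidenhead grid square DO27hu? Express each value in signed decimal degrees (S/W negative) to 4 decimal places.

57.8333, -115.4167

Field D=3, O=14: +3·20° lon, +14·10° lat → SW at lon -120°, lat 50°.
Square 2, 7: +2·2° lon, +7·1° lat → SW at lon -116°, lat 57°.
Subsquare h=7, u=20: +7·0.0833333° lon, +20·0.0416667° lat → SW at lon -115.417°, lat 57.8333°.
latitude 57.8333, longitude -115.4167.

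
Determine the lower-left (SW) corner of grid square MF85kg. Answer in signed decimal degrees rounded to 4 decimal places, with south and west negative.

-34.7500, 76.8333

Field M=12, F=5: +12·20° lon, +5·10° lat → SW at lon 60°, lat -40°.
Square 8, 5: +8·2° lon, +5·1° lat → SW at lon 76°, lat -35°.
Subsquare k=10, g=6: +10·0.0833333° lon, +6·0.0416667° lat → SW at lon 76.8333°, lat -34.75°.
latitude -34.7500, longitude 76.8333.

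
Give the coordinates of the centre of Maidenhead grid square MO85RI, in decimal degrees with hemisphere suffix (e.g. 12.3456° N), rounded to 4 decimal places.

Field M=12, O=14: +12·20° lon, +14·10° lat → SW at lon 60°, lat 50°.
Square 8, 5: +8·2° lon, +5·1° lat → SW at lon 76°, lat 55°.
Subsquare r=17, i=8: +17·0.0833333° lon, +8·0.0416667° lat → SW at lon 77.4167°, lat 55.3333°.
Cell spans 0.0833333° lon × 0.0416667° lat. Centre is SW corner plus half of each.
latitude 55.3542° N, longitude 77.4583° E.

55.3542° N, 77.4583° E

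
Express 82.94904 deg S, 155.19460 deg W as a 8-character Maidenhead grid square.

Add 180° to longitude and 90° to latitude: 24.80540, 7.05096.
Field: 24.80540/20 → 1 → B, 7.05096/10 → 0 → A; chars BA.
Square: 4.80540/2 → 2, 7.05096/1 → 7; chars 27.
Subsquare: 0.80540/0.0833333 → 9 → j, 0.05096/0.0416667 → 1 → b; chars jb.
Extended square: 0.05540/0.00833333 → 6, 0.00929/0.00416667 → 2; chars 62.

BA27jb62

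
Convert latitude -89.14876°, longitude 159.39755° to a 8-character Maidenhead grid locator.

Add 180° to longitude and 90° to latitude: 339.39755, 0.85124.
Field (20°×10°, letters A–R): lon ⌊339.39755/20⌋ = 16 → Q; lat ⌊0.85124/10⌋ = 0 → A.
Square (2°×1°, digits 0–9): lon ⌊19.39755/2⌋ = 9; lat ⌊0.85124/1⌋ = 0.
Subsquare (5′×2.5′, letters a–x): lon ⌊1.39755/0.0833333⌋ = 16 → q; lat ⌊0.85124/0.0416667⌋ = 20 → u.
Extended square (30″×15″, digits 0–9): lon ⌊0.06422/0.00833333⌋ = 7; lat ⌊0.01791/0.00416667⌋ = 4.

QA90qu74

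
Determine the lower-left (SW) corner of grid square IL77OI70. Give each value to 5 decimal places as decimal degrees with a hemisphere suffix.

Field I=8, L=11: +8·20° lon, +11·10° lat → SW at lon -20°, lat 20°.
Square 7, 7: +7·2° lon, +7·1° lat → SW at lon -6°, lat 27°.
Subsquare o=14, i=8: +14·0.0833333° lon, +8·0.0416667° lat → SW at lon -4.83333°, lat 27.3333°.
Extended square 7, 0: +7·0.00833333° lon, +0·0.00416667° lat → SW at lon -4.775°, lat 27.3333°.
latitude 27.33333° N, longitude 4.77500° W.

27.33333° N, 4.77500° W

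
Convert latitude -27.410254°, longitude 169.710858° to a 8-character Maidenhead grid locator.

RG42uo51

Add 180° to longitude and 90° to latitude: 349.71086, 62.58975.
Field: 349.71086/20 → 17 → R, 62.58975/10 → 6 → G; chars RG.
Square: 9.71086/2 → 4, 2.58975/1 → 2; chars 42.
Subsquare: 1.71086/0.0833333 → 20 → u, 0.58975/0.0416667 → 14 → o; chars uo.
Extended square: 0.04419/0.00833333 → 5, 0.00641/0.00416667 → 1; chars 51.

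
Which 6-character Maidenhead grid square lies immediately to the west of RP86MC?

RP86lc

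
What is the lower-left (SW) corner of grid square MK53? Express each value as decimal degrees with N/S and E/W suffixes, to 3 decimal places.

Field M=12, K=10: +12·20° lon, +10·10° lat → SW at lon 60°, lat 10°.
Square 5, 3: +5·2° lon, +3·1° lat → SW at lon 70°, lat 13°.
latitude 13.000° N, longitude 70.000° E.

13.000° N, 70.000° E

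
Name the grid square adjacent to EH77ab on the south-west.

EH67xa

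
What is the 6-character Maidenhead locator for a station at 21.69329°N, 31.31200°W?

HL41iq

Shift to the Maidenhead origin (180°W, 90°S): lon 148.6880, lat 111.6933.
Field: lon ⌊148.6880/20⌋ = 7 → H; lat ⌊111.6933/10⌋ = 11 → L.
Square: lon ⌊8.6880/2⌋ = 4; lat ⌊1.6933/1⌋ = 1.
Subsquare: lon ⌊0.6880/0.0833333⌋ = 8 → i; lat ⌊0.6933/0.0416667⌋ = 16 → q.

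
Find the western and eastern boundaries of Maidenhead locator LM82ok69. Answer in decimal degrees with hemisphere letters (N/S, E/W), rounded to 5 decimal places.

Field L=11, M=12: +11·20° lon, +12·10° lat → SW at lon 40°, lat 30°.
Square 8, 2: +8·2° lon, +2·1° lat → SW at lon 56°, lat 32°.
Subsquare o=14, k=10: +14·0.0833333° lon, +10·0.0416667° lat → SW at lon 57.1667°, lat 32.4167°.
Extended square 6, 9: +6·0.00833333° lon, +9·0.00416667° lat → SW at lon 57.2167°, lat 32.4542°.
Cell spans 0.00833333° lon × 0.00416667° lat.
west 57.21667° E, east 57.22500° E.

57.21667° E, 57.22500° E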